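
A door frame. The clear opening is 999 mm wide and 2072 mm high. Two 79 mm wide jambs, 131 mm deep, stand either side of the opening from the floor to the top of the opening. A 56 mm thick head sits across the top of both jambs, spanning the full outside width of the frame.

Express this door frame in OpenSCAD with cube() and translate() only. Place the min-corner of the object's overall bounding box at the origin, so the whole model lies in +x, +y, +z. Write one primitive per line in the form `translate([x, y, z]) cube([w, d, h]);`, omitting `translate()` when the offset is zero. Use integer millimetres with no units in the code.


cube([79, 131, 2072]);
translate([1078, 0, 0]) cube([79, 131, 2072]);
translate([0, 0, 2072]) cube([1157, 131, 56]);


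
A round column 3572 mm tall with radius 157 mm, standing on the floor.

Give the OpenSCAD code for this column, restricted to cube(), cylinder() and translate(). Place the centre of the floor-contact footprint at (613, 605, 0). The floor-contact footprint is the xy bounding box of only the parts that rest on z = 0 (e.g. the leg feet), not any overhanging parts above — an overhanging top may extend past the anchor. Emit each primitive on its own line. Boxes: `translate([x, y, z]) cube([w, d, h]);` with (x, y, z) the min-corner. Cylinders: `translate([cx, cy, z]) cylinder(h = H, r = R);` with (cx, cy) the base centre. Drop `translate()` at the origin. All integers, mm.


translate([613, 605, 0]) cylinder(h = 3572, r = 157);


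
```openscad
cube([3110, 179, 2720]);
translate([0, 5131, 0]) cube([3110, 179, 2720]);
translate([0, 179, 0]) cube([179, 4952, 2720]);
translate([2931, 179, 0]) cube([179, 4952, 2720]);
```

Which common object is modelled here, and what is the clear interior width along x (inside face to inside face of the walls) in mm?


A house (or room) frame. The interior width is 2752 mm.

Four 2720 mm walls enclosing a rectangle with no floor or roof — a room or house frame. Outside width is 3110 mm and wall thickness is 179 mm, so the interior width is 3110 − 2 × 179 = 2752 mm.


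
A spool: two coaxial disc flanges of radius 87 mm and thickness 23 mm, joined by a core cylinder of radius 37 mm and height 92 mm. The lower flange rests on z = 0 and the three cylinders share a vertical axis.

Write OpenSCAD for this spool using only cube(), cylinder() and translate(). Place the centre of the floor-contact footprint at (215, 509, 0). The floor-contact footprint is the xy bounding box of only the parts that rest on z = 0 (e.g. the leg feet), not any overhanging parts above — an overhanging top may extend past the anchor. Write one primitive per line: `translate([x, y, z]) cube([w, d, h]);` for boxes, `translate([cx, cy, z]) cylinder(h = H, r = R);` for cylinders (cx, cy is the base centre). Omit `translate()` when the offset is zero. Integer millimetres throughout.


translate([215, 509, 0]) cylinder(h = 23, r = 87);
translate([215, 509, 23]) cylinder(h = 92, r = 37);
translate([215, 509, 115]) cylinder(h = 23, r = 87);


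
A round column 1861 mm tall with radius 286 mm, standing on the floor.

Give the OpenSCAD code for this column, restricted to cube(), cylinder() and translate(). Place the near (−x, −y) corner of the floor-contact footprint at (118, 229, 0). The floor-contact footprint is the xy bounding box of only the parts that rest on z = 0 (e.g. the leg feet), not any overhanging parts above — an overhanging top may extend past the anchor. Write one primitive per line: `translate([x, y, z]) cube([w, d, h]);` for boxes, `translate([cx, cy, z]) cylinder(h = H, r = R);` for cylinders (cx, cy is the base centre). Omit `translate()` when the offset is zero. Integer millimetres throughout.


translate([404, 515, 0]) cylinder(h = 1861, r = 286);


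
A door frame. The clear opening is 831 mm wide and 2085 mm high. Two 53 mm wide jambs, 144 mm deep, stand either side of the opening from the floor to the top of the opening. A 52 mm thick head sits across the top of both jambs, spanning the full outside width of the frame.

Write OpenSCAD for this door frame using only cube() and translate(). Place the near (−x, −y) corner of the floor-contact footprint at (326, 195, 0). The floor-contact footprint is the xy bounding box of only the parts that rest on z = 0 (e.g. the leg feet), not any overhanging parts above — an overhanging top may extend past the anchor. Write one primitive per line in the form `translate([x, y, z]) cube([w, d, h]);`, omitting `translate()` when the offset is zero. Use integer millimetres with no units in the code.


translate([326, 195, 0]) cube([53, 144, 2085]);
translate([1210, 195, 0]) cube([53, 144, 2085]);
translate([326, 195, 2085]) cube([937, 144, 52]);


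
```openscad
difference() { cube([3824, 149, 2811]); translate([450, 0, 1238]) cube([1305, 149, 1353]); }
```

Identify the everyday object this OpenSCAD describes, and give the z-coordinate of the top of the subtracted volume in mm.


A wall with a window opening. The window head height is 2591 mm.

A wall with a rectangular opening subtracted — a window. Sill at z = 1238, opening 1353 mm tall, so the head is at 1238 + 1353 = 2591 mm.


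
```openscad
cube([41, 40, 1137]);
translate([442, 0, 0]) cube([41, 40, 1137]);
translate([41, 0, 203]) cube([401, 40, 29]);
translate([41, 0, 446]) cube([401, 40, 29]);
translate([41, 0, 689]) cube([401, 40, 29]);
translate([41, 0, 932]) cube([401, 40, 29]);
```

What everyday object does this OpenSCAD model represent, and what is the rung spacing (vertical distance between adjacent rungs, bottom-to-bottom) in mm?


A ladder. The rung spacing is 243 mm.

Two tall 41×40 posts with 4 short bars between them — a ladder. Adjacent rungs sit at z = 203 and z = 446, so the spacing is 446 − 203 = 243 mm.


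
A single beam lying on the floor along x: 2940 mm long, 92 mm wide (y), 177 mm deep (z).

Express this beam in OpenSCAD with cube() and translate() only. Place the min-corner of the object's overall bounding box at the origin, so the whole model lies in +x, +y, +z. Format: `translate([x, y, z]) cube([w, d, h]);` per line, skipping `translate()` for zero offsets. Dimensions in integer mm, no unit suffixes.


cube([2940, 92, 177]);


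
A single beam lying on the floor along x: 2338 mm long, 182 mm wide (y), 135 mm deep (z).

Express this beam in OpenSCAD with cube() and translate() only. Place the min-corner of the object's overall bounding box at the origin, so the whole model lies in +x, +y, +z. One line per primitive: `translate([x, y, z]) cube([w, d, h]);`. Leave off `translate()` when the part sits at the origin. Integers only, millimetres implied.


cube([2338, 182, 135]);


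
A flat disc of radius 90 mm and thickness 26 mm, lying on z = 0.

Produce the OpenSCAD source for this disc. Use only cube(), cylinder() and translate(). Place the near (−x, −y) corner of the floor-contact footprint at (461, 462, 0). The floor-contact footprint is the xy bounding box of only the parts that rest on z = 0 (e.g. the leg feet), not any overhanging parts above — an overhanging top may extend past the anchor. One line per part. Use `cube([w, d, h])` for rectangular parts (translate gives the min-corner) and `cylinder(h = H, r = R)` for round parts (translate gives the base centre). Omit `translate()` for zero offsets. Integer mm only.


translate([551, 552, 0]) cylinder(h = 26, r = 90);


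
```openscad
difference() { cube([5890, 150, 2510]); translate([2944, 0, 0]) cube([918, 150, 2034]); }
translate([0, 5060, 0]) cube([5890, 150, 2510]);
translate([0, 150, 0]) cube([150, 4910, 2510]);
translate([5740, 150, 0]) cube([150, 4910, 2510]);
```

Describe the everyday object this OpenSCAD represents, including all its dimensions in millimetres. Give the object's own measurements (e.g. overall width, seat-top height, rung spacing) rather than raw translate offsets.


A single room: four walls, each 2510 mm tall and 150 mm thick, enclosing an outside footprint 5890×5210 mm (x × y), no floor or roof. The front and back walls (−y and +y sides) run the full x-width; the side walls fit between their inner faces. A door opening 918 mm wide and 2034 mm tall is cut through the front wall from the floor up, its −x edge 2944 mm from the wall's −x end.


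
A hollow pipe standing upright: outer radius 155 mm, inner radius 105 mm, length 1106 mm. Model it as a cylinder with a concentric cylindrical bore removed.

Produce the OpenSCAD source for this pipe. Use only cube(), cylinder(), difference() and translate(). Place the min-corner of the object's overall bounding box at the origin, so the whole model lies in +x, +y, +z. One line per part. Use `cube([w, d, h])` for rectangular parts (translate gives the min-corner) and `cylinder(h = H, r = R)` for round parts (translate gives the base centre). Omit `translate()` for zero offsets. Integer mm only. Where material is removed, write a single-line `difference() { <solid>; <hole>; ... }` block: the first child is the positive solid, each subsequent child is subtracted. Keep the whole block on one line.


difference() { translate([155, 155, 0]) cylinder(h = 1106, r = 155); translate([155, 155, 0]) cylinder(h = 1106, r = 105); }


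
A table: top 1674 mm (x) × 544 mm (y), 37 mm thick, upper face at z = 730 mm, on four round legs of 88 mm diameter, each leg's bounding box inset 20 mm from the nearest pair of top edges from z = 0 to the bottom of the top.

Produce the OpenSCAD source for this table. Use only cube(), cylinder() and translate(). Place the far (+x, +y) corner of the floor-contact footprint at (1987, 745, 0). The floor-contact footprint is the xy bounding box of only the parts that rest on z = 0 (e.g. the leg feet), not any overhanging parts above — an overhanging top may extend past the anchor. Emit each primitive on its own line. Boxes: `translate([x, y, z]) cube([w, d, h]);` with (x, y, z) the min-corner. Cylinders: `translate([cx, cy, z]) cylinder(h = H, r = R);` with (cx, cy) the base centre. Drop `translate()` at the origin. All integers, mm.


translate([333, 221, 693]) cube([1674, 544, 37]);
translate([397, 285, 0]) cylinder(h = 693, r = 44);
translate([1943, 285, 0]) cylinder(h = 693, r = 44);
translate([397, 701, 0]) cylinder(h = 693, r = 44);
translate([1943, 701, 0]) cylinder(h = 693, r = 44);


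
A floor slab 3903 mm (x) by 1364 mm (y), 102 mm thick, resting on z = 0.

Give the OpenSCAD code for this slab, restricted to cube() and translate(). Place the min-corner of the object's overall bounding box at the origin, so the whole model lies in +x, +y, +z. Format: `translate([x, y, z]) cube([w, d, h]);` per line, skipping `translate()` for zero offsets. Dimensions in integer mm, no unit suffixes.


cube([3903, 1364, 102]);


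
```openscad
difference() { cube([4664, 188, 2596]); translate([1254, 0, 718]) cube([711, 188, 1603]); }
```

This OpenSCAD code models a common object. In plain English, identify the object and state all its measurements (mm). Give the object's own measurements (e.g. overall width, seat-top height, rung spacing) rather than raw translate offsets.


A wall 4664 mm long (x), 188 mm thick (y), 2596 mm tall, with a rectangular window opening cut through it. The opening is 711 mm wide and 1603 mm tall; its sill is at z = 718 mm and its near (−x) edge is 1254 mm from the wall's −x end. The opening passes through the full wall thickness.


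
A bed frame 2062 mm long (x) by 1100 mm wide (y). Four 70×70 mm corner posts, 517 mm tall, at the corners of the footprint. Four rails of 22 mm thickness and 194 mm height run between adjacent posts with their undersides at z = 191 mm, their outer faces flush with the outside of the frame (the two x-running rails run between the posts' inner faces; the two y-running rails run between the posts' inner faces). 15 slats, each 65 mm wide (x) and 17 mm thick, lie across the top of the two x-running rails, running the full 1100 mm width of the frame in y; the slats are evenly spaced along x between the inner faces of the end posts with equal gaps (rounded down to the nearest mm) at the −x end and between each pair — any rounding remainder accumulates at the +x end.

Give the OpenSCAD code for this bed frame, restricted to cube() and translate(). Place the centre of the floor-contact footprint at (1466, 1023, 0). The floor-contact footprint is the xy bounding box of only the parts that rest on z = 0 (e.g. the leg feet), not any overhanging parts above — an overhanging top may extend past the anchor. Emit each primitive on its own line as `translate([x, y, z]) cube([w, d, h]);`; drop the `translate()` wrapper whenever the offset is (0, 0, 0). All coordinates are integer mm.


// slat z = rail_z + rail_h = 191 + 194 = 385
// slat gap = ⌊(1922 − 15·65) / 16⌋ = 59
translate([435, 473, 0]) cube([70, 70, 517]);
translate([435, 1503, 0]) cube([70, 70, 517]);
translate([2427, 473, 0]) cube([70, 70, 517]);
translate([2427, 1503, 0]) cube([70, 70, 517]);
translate([505, 473, 191]) cube([1922, 22, 194]);
translate([505, 1551, 191]) cube([1922, 22, 194]);
translate([435, 543, 191]) cube([22, 960, 194]);
translate([2475, 543, 191]) cube([22, 960, 194]);
translate([564, 473, 385]) cube([65, 1100, 17]);
translate([688, 473, 385]) cube([65, 1100, 17]);
translate([812, 473, 385]) cube([65, 1100, 17]);
translate([936, 473, 385]) cube([65, 1100, 17]);
translate([1060, 473, 385]) cube([65, 1100, 17]);
translate([1184, 473, 385]) cube([65, 1100, 17]);
translate([1308, 473, 385]) cube([65, 1100, 17]);
translate([1432, 473, 385]) cube([65, 1100, 17]);
translate([1556, 473, 385]) cube([65, 1100, 17]);
translate([1680, 473, 385]) cube([65, 1100, 17]);
translate([1804, 473, 385]) cube([65, 1100, 17]);
translate([1928, 473, 385]) cube([65, 1100, 17]);
translate([2052, 473, 385]) cube([65, 1100, 17]);
translate([2176, 473, 385]) cube([65, 1100, 17]);
translate([2300, 473, 385]) cube([65, 1100, 17]);


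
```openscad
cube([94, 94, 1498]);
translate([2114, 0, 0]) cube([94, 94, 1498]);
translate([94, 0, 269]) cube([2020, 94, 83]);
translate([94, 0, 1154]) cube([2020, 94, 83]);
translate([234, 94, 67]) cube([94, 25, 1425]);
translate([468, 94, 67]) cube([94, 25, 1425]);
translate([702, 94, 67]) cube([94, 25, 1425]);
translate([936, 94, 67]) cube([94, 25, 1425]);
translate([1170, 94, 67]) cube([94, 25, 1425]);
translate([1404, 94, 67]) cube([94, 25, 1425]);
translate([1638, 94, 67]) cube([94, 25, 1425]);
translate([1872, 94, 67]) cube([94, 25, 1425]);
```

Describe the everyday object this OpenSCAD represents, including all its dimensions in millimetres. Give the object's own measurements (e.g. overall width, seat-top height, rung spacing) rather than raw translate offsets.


A fence section. Two 94×94 mm posts, 1498 mm tall, stand on the floor with a clear span of 2020 mm between their inner faces. Two horizontal rails of 94×83 mm section span the gap between the posts with their undersides at z = 269 mm and z = 1154 mm, flush with the posts' −y face. 8 pickets, each 94 mm wide, 25 mm thick and 1425 mm tall, are fixed to the +y face of the rails with their bottoms at z = 67 mm, spaced across the span with a 140 mm gap after the −x post and between neighbouring pickets, with 148 mm left before the +x post.


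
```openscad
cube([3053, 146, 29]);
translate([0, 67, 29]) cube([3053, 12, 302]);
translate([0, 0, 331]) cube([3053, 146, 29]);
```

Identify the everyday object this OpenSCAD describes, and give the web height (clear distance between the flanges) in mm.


An I-beam. The web height is 302 mm.

Two wide flanges with a thin centred web — an I-beam. Overall 360 mm minus two 29 mm flanges gives a web of 360 − 2·29 = 302 mm.


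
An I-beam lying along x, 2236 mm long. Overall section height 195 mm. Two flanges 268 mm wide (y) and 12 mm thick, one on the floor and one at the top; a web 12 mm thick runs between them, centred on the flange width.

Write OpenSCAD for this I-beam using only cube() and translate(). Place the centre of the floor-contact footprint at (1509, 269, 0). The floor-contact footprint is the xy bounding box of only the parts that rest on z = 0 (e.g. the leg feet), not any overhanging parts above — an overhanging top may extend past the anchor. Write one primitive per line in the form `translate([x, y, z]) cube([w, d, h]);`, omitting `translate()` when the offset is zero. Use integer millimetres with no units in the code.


translate([391, 135, 0]) cube([2236, 268, 12]);
translate([391, 263, 12]) cube([2236, 12, 171]);
translate([391, 135, 183]) cube([2236, 268, 12]);


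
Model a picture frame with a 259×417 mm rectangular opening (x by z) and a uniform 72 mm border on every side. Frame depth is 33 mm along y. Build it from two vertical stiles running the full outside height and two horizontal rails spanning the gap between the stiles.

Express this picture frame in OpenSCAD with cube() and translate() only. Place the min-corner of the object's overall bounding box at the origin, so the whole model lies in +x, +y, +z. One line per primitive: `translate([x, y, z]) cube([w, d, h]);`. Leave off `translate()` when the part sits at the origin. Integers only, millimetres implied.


cube([72, 33, 561]);
translate([331, 0, 0]) cube([72, 33, 561]);
translate([72, 0, 0]) cube([259, 33, 72]);
translate([72, 0, 489]) cube([259, 33, 72]);


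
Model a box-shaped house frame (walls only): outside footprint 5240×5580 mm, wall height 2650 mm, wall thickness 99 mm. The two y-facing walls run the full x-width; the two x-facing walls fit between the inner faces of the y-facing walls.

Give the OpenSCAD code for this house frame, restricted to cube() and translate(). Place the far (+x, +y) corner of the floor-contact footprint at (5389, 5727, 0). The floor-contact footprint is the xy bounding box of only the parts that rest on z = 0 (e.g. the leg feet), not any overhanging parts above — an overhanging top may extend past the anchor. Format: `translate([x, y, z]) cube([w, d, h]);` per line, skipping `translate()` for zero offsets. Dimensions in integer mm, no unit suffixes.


translate([149, 147, 0]) cube([5240, 99, 2650]);
translate([149, 5628, 0]) cube([5240, 99, 2650]);
translate([149, 246, 0]) cube([99, 5382, 2650]);
translate([5290, 246, 0]) cube([99, 5382, 2650]);


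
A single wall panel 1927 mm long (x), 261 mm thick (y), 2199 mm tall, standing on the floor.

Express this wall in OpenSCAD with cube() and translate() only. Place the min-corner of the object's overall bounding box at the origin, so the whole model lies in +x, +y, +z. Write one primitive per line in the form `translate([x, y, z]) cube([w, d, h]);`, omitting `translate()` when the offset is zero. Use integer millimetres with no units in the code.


cube([1927, 261, 2199]);


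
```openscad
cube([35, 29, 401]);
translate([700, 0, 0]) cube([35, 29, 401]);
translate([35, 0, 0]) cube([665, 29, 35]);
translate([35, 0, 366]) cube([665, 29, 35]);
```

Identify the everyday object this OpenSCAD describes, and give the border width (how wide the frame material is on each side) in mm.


A picture frame. The border width is 35 mm.

Four thin pieces enclosing a rectangular opening — a picture frame. The two full-height stiles are 401 mm tall; the top rail sits at z = 366 and is 35 mm tall, so the border above the opening is 401 − 366 = 35 mm, matching the stile x-width.


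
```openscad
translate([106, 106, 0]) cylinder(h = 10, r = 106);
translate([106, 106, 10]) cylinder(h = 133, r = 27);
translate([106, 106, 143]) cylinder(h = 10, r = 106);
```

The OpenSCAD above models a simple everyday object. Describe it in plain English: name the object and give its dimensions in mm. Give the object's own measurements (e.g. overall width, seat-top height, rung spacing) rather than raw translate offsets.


A spool: two coaxial disc flanges of radius 106 mm and thickness 10 mm, joined by a core cylinder of radius 27 mm and height 133 mm. The lower flange rests on z = 0 and the three cylinders share a vertical axis.


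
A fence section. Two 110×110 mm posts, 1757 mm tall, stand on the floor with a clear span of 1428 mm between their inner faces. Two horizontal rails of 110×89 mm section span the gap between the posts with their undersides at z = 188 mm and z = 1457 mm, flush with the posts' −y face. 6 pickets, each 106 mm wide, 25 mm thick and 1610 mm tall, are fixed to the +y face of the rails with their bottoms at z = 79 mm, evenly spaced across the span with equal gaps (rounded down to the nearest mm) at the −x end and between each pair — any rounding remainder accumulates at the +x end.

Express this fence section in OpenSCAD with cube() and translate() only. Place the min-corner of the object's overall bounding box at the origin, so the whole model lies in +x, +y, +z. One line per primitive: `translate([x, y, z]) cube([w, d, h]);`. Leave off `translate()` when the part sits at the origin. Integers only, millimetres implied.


cube([110, 110, 1757]);
translate([1538, 0, 0]) cube([110, 110, 1757]);
translate([110, 0, 188]) cube([1428, 110, 89]);
translate([110, 0, 1457]) cube([1428, 110, 89]);
translate([223, 110, 79]) cube([106, 25, 1610]);
translate([442, 110, 79]) cube([106, 25, 1610]);
translate([661, 110, 79]) cube([106, 25, 1610]);
translate([880, 110, 79]) cube([106, 25, 1610]);
translate([1099, 110, 79]) cube([106, 25, 1610]);
translate([1318, 110, 79]) cube([106, 25, 1610]);


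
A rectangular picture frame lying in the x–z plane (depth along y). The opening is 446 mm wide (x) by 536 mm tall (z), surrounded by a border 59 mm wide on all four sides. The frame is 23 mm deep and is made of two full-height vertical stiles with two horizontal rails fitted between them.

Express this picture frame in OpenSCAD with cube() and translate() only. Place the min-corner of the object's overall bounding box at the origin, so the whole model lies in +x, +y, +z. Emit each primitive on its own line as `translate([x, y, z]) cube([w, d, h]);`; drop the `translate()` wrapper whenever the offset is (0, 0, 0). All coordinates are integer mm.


cube([59, 23, 654]);
translate([505, 0, 0]) cube([59, 23, 654]);
translate([59, 0, 0]) cube([446, 23, 59]);
translate([59, 0, 595]) cube([446, 23, 59]);


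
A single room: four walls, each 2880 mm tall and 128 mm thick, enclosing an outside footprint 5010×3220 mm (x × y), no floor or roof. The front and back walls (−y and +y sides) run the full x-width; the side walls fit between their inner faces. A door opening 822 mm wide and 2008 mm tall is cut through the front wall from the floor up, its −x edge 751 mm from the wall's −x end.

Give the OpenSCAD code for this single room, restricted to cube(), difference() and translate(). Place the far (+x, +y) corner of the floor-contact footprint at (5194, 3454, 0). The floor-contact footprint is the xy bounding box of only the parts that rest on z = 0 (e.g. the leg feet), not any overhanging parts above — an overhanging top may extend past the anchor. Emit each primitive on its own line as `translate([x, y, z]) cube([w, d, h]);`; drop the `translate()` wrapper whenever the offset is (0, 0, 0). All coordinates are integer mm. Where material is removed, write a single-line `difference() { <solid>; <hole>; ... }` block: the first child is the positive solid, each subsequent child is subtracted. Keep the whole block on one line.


difference() { translate([184, 234, 0]) cube([5010, 128, 2880]); translate([935, 234, 0]) cube([822, 128, 2008]); }
translate([184, 3326, 0]) cube([5010, 128, 2880]);
translate([184, 362, 0]) cube([128, 2964, 2880]);
translate([5066, 362, 0]) cube([128, 2964, 2880]);


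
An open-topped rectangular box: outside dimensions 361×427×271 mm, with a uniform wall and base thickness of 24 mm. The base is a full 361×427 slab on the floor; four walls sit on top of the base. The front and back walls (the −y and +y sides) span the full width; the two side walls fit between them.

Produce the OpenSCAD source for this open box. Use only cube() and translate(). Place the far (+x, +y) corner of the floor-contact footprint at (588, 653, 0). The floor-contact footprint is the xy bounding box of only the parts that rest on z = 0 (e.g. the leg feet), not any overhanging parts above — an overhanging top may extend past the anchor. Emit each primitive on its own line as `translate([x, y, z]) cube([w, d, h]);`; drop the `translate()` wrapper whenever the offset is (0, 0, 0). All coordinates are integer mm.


translate([227, 226, 0]) cube([361, 427, 24]);
translate([227, 226, 24]) cube([361, 24, 247]);
translate([227, 629, 24]) cube([361, 24, 247]);
translate([227, 250, 24]) cube([24, 379, 247]);
translate([564, 250, 24]) cube([24, 379, 247]);


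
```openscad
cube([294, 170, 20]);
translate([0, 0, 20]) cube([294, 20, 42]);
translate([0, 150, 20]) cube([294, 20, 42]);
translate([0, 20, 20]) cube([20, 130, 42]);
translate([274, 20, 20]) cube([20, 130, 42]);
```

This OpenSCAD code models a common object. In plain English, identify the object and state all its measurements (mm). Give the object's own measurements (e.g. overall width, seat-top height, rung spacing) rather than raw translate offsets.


An open-topped rectangular box: outside dimensions 294×170×62 mm, with a uniform wall and base thickness of 20 mm. The base is a full 294×170 slab on the floor; four walls sit on top of the base. The front and back walls (the −y and +y sides) span the full width; the two side walls fit between them.


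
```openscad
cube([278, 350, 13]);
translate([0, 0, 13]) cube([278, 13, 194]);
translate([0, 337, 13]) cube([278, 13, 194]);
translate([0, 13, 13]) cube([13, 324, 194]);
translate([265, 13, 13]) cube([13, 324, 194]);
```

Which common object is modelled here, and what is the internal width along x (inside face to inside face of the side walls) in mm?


An open box. The internal width is 252 mm.

A 278×350 base slab with four walls standing on it — an open box. The base is 278 mm wide and the walls are 13 mm thick, so the internal width is 278 − 2 × 13 = 252 mm.


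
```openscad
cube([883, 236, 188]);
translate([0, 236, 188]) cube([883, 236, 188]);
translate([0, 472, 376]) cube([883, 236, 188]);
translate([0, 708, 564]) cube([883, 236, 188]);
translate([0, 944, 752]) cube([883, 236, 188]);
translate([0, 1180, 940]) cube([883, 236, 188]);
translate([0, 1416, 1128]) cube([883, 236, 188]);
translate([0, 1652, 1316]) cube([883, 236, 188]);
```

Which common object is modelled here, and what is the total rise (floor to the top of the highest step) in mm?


A staircase. The total rise is 1504 mm.

8 identical blocks, each offset up and back from the previous — a staircase. Each step is 188 mm tall and there are 8 of them, so the total rise is 8 × 188 = 1504 mm.


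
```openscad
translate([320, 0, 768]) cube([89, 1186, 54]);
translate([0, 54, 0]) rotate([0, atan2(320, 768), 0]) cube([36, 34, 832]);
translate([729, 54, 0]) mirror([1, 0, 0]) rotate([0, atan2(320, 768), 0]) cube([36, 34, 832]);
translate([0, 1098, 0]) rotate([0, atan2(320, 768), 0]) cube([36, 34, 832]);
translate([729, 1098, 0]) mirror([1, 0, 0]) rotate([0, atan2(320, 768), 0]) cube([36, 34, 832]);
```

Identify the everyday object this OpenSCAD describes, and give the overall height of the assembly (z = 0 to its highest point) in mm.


A sawhorse. The overall height is 822 mm.

A beam across two mirrored pairs of raked legs — a sawhorse. The beam's underside is at z = 768 (matching the legs' vertical rise in atan2(320, 768)) and the beam is 54 mm tall, so its top is at 768 + 54 = 822 mm. The raked legs top out at the beam's underside, so that is the highest point.


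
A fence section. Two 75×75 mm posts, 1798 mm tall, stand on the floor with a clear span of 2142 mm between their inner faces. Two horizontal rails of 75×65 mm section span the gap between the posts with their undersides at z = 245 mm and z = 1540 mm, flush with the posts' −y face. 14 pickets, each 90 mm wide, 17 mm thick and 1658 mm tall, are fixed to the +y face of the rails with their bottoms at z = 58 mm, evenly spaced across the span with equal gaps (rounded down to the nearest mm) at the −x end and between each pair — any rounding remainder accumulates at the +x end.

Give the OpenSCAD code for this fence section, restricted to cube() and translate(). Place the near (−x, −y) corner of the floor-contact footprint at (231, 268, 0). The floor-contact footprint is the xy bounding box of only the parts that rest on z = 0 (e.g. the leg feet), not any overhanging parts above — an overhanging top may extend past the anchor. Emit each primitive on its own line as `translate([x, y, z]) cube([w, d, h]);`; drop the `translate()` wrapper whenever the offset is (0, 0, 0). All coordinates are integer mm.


translate([231, 268, 0]) cube([75, 75, 1798]);
translate([2448, 268, 0]) cube([75, 75, 1798]);
translate([306, 268, 245]) cube([2142, 75, 65]);
translate([306, 268, 1540]) cube([2142, 75, 65]);
translate([364, 343, 58]) cube([90, 17, 1658]);
translate([512, 343, 58]) cube([90, 17, 1658]);
translate([660, 343, 58]) cube([90, 17, 1658]);
translate([808, 343, 58]) cube([90, 17, 1658]);
translate([956, 343, 58]) cube([90, 17, 1658]);
translate([1104, 343, 58]) cube([90, 17, 1658]);
translate([1252, 343, 58]) cube([90, 17, 1658]);
translate([1400, 343, 58]) cube([90, 17, 1658]);
translate([1548, 343, 58]) cube([90, 17, 1658]);
translate([1696, 343, 58]) cube([90, 17, 1658]);
translate([1844, 343, 58]) cube([90, 17, 1658]);
translate([1992, 343, 58]) cube([90, 17, 1658]);
translate([2140, 343, 58]) cube([90, 17, 1658]);
translate([2288, 343, 58]) cube([90, 17, 1658]);


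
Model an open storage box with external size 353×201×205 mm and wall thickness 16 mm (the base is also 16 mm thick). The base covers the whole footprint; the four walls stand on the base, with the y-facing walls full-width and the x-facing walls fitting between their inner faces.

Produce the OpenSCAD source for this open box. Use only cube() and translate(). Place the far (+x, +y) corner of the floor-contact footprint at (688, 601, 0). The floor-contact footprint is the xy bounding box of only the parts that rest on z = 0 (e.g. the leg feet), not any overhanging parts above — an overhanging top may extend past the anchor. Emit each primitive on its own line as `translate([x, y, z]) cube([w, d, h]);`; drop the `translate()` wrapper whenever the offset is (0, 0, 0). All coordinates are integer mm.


translate([335, 400, 0]) cube([353, 201, 16]);
translate([335, 400, 16]) cube([353, 16, 189]);
translate([335, 585, 16]) cube([353, 16, 189]);
translate([335, 416, 16]) cube([16, 169, 189]);
translate([672, 416, 16]) cube([16, 169, 189]);


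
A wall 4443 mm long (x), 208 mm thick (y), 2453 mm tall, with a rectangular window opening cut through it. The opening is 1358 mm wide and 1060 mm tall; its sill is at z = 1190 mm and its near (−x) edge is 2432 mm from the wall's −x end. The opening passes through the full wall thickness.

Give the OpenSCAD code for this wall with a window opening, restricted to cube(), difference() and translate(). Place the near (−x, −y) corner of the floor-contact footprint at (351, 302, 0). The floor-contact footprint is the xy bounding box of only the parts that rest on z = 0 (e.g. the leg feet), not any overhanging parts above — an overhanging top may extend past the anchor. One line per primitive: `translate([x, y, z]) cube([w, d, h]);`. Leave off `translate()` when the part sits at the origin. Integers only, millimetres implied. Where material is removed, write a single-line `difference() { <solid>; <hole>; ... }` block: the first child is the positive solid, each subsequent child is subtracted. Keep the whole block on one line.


difference() { translate([351, 302, 0]) cube([4443, 208, 2453]); translate([2783, 302, 1190]) cube([1358, 208, 1060]); }


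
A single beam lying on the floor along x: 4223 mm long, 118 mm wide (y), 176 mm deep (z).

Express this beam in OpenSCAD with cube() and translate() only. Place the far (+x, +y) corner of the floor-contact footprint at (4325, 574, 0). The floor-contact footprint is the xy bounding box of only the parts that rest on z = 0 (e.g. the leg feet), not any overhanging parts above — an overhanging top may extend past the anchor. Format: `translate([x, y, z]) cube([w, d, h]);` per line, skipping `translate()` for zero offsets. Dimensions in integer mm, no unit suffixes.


translate([102, 456, 0]) cube([4223, 118, 176]);


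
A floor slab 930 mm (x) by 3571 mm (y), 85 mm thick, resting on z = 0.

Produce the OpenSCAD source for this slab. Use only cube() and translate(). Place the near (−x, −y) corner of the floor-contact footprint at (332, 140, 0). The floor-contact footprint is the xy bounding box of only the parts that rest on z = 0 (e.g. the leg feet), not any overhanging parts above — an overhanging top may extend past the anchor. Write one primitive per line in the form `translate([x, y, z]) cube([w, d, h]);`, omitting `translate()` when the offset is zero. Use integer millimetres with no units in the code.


translate([332, 140, 0]) cube([930, 3571, 85]);


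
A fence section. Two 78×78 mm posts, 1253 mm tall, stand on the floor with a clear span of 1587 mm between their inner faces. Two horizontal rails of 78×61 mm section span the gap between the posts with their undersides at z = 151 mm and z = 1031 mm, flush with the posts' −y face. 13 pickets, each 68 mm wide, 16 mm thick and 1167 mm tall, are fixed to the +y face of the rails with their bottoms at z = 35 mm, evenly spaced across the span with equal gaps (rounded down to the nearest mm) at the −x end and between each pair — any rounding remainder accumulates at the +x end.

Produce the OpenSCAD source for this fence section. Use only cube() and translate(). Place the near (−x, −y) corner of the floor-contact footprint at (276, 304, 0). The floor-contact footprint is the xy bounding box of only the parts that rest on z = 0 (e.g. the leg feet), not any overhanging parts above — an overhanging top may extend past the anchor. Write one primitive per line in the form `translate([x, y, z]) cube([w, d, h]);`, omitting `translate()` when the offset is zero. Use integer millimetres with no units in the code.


translate([276, 304, 0]) cube([78, 78, 1253]);
translate([1941, 304, 0]) cube([78, 78, 1253]);
translate([354, 304, 151]) cube([1587, 78, 61]);
translate([354, 304, 1031]) cube([1587, 78, 61]);
translate([404, 382, 35]) cube([68, 16, 1167]);
translate([522, 382, 35]) cube([68, 16, 1167]);
translate([640, 382, 35]) cube([68, 16, 1167]);
translate([758, 382, 35]) cube([68, 16, 1167]);
translate([876, 382, 35]) cube([68, 16, 1167]);
translate([994, 382, 35]) cube([68, 16, 1167]);
translate([1112, 382, 35]) cube([68, 16, 1167]);
translate([1230, 382, 35]) cube([68, 16, 1167]);
translate([1348, 382, 35]) cube([68, 16, 1167]);
translate([1466, 382, 35]) cube([68, 16, 1167]);
translate([1584, 382, 35]) cube([68, 16, 1167]);
translate([1702, 382, 35]) cube([68, 16, 1167]);
translate([1820, 382, 35]) cube([68, 16, 1167]);


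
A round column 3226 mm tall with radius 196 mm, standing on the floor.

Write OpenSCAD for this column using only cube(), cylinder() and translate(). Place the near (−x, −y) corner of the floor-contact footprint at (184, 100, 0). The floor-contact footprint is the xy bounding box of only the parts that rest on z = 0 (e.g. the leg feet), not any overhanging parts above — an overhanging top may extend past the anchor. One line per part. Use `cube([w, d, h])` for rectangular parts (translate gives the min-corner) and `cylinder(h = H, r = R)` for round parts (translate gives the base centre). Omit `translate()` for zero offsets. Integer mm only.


translate([380, 296, 0]) cylinder(h = 3226, r = 196);


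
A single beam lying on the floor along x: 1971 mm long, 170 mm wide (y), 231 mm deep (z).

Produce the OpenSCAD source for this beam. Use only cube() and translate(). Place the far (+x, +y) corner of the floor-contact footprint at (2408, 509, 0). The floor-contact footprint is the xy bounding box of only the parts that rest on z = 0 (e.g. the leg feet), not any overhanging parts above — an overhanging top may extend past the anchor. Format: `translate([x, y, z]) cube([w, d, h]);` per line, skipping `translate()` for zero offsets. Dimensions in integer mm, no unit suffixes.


translate([437, 339, 0]) cube([1971, 170, 231]);


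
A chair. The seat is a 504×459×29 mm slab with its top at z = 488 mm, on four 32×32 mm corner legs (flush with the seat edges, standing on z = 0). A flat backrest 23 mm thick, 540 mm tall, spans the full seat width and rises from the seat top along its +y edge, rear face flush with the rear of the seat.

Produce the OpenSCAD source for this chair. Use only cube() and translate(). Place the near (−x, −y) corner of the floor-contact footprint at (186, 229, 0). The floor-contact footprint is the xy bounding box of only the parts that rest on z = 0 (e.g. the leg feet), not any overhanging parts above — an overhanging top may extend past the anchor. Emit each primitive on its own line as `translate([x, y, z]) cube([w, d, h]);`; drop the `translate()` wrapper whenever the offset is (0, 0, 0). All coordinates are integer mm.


// leg_h = 488 - 29 = 459
translate([186, 229, 459]) cube([504, 459, 29]);
translate([186, 229, 0]) cube([32, 32, 459]);
translate([658, 229, 0]) cube([32, 32, 459]);
translate([186, 656, 0]) cube([32, 32, 459]);
translate([658, 656, 0]) cube([32, 32, 459]);
translate([186, 665, 488]) cube([504, 23, 540]);


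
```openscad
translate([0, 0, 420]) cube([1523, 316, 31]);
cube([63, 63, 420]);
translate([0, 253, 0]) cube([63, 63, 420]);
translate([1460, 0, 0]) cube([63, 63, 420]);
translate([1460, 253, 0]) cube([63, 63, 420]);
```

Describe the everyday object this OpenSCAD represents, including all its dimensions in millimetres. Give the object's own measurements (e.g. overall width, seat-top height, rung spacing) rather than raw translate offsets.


A long wooden bench with a 1523 mm (x) × 316 mm (y) seat, 31 mm thick, its top surface 451 mm above the floor. Four 63 mm square legs at the seat corners, flush with the edges, run from z = 0 to the seat underside.


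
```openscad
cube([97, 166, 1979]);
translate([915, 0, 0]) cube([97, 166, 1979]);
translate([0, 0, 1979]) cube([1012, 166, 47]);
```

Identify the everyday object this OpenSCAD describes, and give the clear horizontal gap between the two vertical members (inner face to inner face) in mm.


A door frame. The clear opening width is 818 mm.

Two 1979 mm tall posts with a header on top — a door frame. The left jamb is 97 mm wide at x = 0; the right jamb starts at x = 915. The clear opening is 915 − 97 = 818 mm.


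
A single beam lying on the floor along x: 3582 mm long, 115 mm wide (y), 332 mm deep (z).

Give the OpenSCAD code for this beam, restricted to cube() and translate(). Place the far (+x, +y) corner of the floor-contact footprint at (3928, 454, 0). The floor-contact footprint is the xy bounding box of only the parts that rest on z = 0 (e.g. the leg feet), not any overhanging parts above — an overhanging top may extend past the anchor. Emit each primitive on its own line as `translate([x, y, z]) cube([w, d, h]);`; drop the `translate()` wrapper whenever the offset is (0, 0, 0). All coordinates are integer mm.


translate([346, 339, 0]) cube([3582, 115, 332]);


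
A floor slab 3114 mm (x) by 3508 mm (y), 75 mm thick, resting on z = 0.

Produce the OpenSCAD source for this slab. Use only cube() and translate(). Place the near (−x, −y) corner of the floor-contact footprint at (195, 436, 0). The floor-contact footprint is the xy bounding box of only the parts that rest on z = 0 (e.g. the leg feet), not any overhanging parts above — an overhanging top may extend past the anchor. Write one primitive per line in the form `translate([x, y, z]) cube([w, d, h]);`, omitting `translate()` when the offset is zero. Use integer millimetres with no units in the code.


translate([195, 436, 0]) cube([3114, 3508, 75]);


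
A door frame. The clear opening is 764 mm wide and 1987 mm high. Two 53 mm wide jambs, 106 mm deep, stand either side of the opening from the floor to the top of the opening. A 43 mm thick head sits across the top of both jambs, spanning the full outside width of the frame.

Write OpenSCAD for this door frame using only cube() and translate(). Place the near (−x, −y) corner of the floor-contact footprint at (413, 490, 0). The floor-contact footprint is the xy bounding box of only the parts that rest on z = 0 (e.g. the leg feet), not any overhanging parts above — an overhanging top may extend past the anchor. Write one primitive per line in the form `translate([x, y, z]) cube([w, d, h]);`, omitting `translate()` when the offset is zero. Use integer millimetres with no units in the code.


translate([413, 490, 0]) cube([53, 106, 1987]);
translate([1230, 490, 0]) cube([53, 106, 1987]);
translate([413, 490, 1987]) cube([870, 106, 43]);
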